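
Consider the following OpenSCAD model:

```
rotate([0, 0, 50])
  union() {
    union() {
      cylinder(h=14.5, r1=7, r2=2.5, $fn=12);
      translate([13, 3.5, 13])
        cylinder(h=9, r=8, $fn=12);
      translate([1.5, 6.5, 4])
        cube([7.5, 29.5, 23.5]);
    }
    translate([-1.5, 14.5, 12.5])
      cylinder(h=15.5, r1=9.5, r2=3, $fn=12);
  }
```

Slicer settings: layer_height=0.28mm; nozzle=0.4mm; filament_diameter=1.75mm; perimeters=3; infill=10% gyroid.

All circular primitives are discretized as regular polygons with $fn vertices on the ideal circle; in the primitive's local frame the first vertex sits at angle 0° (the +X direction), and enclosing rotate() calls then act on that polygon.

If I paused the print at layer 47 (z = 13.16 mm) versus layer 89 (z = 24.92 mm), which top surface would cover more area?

layer 47 (z = 13.16 mm)

Layer 47 (z = 13.16): the cone: at t=0.908 of its height the radius interpolates to r₁+(r₂−r₁)t = 2.916, giving a regular 12-gon of that circumradius (area = (12/2)·2.916²·sin(360°/12) = 25.51 mm²); the cylinder at (13, 3.5): section is a regular 12-gon, circumradius r=8 (area = (12/2)·8.000²·sin(360°/12) = 192.00 mm²); the cube at (1.5, 6.5) is present — its section is the full 7.5×29.5 rectangle (area 221.25 mm²); Merging all regions: the regions partially overlap — summed areas 438.76 mm² minus the doubly-counted overlap 7.35 mm² gives 431.41 mm² — area = 431.41 mm²; the cone at (-1.5, 14.5): at t=0.043 of its height the radius interpolates to r₁+(r₂−r₁)t = 9.223, giving a regular 12-gon of that circumradius (area = (12/2)·9.223²·sin(360°/12) = 255.20 mm²); Taking the union: the regions partially overlap — summed areas 686.61 mm² minus the doubly-counted overlap 74.35 mm² gives 612.27 mm² — area = 612.27 mm²; (rotated 50° about Z; rotation is an isometry so areas/perimeters/island counts are preserved). So its area = 612.27 mm². Layer 89 (z = 24.92): the cone does not reach this height (z outside [0, 14.5]); the cylinder at (13, 3.5) does not reach this height (z outside [13, 22]); the cube at (1.5, 6.5) is present — its section is the full 7.5×29.5 rectangle (area 221.25 mm²); Combining (union): only the 7.5×29.5 cube at (1.5, 6.5) is present, so the union is just that shape — area = 221.25 mm²; the cone at (-1.5, 14.5): at t=0.801 of its height the radius interpolates to r₁+(r₂−r₁)t = 4.292, giving a regular 12-gon of that circumradius (area = (12/2)·4.292²·sin(360°/12) = 55.25 mm²); Taking the union: the regions partially overlap — summed areas 276.50 mm² minus the doubly-counted overlap 4.82 mm² gives 271.68 mm² — area = 271.68 mm²; (whole slice rotated 50° about Z — lengths, areas and connectivity unchanged). So its area = 271.68 mm². Layer 47 is larger (612.27 vs 271.68 mm²).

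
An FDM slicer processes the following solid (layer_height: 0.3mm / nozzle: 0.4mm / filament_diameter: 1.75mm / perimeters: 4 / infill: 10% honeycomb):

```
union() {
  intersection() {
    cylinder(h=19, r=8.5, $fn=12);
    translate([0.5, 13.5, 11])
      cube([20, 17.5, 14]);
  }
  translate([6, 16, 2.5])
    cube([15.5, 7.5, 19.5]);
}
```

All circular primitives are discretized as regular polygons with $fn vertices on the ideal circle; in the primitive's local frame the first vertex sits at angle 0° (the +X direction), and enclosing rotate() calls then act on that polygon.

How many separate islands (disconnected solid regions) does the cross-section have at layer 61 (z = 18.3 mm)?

1

At z = 18.3 mm: the cylinder: section is a regular 12-gon, circumradius r=8.5; the cube at (0.5, 13.5) (footprint 20×17.5) is included at this height; Taking the intersection: the 20×17.5 cube at (0.5, 13.5) does not overlap the r=8.5 cylinder (empty) — nothing remains; the cube at (6, 16) (footprint 15.5×7.5) is included at this height; Combining (union): only the 15.5×7.5 cube at (6, 16) is present, so the union is just that shape — 1 connected region. Overall, the cross-section is a single solid region. Island count = 1.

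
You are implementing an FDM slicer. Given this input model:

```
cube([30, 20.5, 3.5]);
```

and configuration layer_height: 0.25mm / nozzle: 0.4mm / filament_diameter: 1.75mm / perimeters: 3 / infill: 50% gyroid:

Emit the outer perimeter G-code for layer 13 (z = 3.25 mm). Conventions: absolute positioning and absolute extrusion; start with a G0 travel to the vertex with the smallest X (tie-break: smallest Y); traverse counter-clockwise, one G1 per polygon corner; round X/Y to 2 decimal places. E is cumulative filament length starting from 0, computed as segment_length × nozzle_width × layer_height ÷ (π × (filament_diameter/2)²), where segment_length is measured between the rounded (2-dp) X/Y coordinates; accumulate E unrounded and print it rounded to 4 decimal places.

G0 X0.00 Y0.00 Z3.25
G1 X30.00 Y0.00 E1.2473
G1 X30.00 Y20.50 E2.0995
G1 X0.00 Y20.50 E3.3468
G1 X0.00 Y0.00 E4.1991

At z = 3.25 mm: the cube is present — its section is the full 30×20.5 rectangle. The outline is a single polygon with 4 vertices. Extrusion per mm of travel: 0.4 × 0.25 / (π × 0.875²) = 0.041575. Accumulating E over each segment gives final E = 4.1991.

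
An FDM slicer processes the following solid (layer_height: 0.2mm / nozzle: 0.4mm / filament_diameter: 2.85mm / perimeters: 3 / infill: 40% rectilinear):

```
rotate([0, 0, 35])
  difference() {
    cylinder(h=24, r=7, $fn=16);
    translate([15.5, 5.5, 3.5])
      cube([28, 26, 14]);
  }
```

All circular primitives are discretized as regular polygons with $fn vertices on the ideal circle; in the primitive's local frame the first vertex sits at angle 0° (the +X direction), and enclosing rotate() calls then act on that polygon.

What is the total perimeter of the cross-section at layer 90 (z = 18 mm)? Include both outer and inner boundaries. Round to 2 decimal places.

At z = 18 mm: the cylinder: section is a regular 16-gon, circumradius r=7 (perimeter = 2·16·7.000·sin(180°/16) = 43.70 mm); the cube at (15.5, 5.5) is not intersected at this z (z outside [3.5, 17.5]); Taking the first minus the rest: none of the subtracted shapes is present at this height, so the r=7 cylinder is unchanged — boundary = 43.70 mm; (whole slice rotated 35° about Z — lengths, areas and connectivity unchanged). Overall, the cross-section is a single solid region. Total boundary length (outer) = 43.70 mm.

43.70 mm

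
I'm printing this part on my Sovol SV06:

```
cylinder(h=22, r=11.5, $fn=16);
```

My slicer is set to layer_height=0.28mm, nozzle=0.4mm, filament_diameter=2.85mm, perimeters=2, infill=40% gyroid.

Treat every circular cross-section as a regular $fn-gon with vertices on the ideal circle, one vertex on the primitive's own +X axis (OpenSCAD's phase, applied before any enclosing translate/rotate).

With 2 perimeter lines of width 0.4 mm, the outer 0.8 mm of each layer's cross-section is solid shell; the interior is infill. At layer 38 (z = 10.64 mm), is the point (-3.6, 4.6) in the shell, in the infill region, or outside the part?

At z = 10.64 mm: the cylinder: section is a regular 16-gon, circumradius r=11.5. Overall, the cross-section is a single solid region. The nearest boundary edge runs (-4.40, 10.62)→(-8.13, 8.13); distance from the point to it = 5.45 mm. The point is inside the cross-section and 5.45 mm from the nearest boundary — more than the 0.8 mm shell width (2 × 0.4), so it's in the infill interior.

infill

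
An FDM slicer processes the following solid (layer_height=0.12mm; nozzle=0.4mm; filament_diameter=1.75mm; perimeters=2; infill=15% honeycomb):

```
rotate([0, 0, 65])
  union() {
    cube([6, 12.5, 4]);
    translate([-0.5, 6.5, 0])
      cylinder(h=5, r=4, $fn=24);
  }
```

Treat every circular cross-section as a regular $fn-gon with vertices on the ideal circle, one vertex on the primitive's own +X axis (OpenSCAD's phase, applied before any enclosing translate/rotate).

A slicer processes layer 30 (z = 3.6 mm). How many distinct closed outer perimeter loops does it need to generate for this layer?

At z = 3.6 mm: the cube (footprint 6×12.5) is included at this height; the r=4 cylinder at (-0.5, 6.5) gives a regular 24-gon of circumradius 4 (constant along its height); Combining (union): the regions partially overlap (shared area 20.88 mm²), so overlapping operands fuse into one piece — 1 connected region; (rotated 65° about Z; rotation is an isometry so areas/perimeters/island counts are preserved). The result has 1 disconnected region.

1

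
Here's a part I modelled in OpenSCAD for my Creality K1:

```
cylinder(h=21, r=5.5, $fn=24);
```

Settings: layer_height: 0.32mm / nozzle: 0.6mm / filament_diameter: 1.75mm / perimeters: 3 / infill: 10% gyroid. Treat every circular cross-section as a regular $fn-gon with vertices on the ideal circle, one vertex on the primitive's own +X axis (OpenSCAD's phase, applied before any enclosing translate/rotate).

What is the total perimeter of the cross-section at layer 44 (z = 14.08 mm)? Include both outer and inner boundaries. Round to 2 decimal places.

At z = 14.08 mm: the cylinder: section is a regular 24-gon, circumradius r=5.5 (perimeter = 2·24·5.500·sin(180°/24) = 34.46 mm). Overall, the cross-section is a single solid region. Total boundary length (outer) = 34.46 mm.

34.46 mm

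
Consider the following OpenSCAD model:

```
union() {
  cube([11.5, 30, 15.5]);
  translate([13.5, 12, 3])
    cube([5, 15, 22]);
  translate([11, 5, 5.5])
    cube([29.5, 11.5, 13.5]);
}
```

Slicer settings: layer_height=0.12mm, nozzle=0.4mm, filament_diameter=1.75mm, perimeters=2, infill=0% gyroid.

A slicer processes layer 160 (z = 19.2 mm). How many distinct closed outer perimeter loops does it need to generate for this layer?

At z = 19.2 mm: the cube is not intersected at this z (z outside [0, 15.5]); the 5×15 cube at (13.5, 12) contributes its full rectangle; the cube at (11, 5) is absent (z outside [5.5, 19]); Combining (union): only the 5×15 cube at (13.5, 12) is present, so the union is just that shape — 1 connected region. The result has 1 disconnected region.

1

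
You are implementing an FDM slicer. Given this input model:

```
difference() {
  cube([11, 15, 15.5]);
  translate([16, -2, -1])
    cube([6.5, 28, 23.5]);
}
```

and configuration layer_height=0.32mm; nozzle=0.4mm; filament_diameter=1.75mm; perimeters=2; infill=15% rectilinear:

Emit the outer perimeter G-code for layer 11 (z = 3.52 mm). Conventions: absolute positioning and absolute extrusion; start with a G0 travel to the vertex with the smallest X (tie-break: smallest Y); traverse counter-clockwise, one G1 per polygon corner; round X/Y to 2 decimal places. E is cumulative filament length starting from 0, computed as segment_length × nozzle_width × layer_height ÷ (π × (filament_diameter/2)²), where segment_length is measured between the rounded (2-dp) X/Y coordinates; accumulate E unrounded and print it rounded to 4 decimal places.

G0 X0.00 Y0.00 Z3.52
G1 X11.00 Y0.00 E0.5854
G1 X11.00 Y15.00 E1.3836
G1 X0.00 Y15.00 E1.9690
G1 X0.00 Y0.00 E2.7672

At z = 3.52 mm: the 11×15 cube contributes its full rectangle; the cube at (16, -2) (footprint 6.5×28) is included at this height; Subtracting the remaining from the first: starting from the 11×15 cube, the 6.5×28 cube at (16, -2) misses the remaining region (no effect) — 1 connected region. The outline is a single polygon with 4 vertices. Extrusion per mm of travel: 0.4 × 0.32 / (π × 0.875²) = 0.053216. Accumulating E over each segment gives final E = 2.7672.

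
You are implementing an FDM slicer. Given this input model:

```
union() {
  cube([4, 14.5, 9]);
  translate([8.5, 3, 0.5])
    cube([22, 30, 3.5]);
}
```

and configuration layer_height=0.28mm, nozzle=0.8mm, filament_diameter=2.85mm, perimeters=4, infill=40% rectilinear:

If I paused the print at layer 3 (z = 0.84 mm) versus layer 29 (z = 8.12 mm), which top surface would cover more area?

Layer 3 (z = 0.84): the 4×14.5 cube contributes its full rectangle (area 58.00 mm²); the cube at (8.5, 3) (footprint 22×30) is included at this height (area 660.00 mm²); Combining (union): the 2 present regions are separate (no shared area or edge), so areas and boundary lengths simply add and each stays a separate island — area = 718.00 mm². So its area = 718.00 mm². Layer 29 (z = 8.12): the 4×14.5 cube contributes its full rectangle (area 58.00 mm²); the cube at (8.5, 3) does not reach this height (z outside [0.5, 4]); Merging all regions: only the 4×14.5 cube is present, so the union is just that shape — area = 58.00 mm². So its area = 58.00 mm². Layer 3 is larger (718.00 vs 58.00 mm²).

layer 3 (z = 0.84 mm)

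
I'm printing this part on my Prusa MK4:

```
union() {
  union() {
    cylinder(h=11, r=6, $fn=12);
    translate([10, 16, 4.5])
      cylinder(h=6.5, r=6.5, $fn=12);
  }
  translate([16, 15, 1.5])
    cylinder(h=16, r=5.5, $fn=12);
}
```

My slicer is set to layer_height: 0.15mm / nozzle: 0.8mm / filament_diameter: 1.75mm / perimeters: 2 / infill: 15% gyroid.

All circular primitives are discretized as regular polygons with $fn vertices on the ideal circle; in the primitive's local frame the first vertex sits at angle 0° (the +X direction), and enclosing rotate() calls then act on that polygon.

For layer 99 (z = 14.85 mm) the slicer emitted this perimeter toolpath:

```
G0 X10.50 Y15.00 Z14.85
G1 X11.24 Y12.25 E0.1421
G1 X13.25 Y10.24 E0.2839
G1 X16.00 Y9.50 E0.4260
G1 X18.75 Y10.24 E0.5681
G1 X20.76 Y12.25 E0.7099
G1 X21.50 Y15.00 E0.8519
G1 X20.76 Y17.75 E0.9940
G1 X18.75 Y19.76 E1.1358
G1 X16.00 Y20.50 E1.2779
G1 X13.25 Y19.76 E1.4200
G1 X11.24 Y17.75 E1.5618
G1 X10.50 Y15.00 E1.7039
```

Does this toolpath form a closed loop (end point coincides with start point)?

yes

Start point (G0): (10.50, 15.00). End point (last G1): the path returns to the start — closed.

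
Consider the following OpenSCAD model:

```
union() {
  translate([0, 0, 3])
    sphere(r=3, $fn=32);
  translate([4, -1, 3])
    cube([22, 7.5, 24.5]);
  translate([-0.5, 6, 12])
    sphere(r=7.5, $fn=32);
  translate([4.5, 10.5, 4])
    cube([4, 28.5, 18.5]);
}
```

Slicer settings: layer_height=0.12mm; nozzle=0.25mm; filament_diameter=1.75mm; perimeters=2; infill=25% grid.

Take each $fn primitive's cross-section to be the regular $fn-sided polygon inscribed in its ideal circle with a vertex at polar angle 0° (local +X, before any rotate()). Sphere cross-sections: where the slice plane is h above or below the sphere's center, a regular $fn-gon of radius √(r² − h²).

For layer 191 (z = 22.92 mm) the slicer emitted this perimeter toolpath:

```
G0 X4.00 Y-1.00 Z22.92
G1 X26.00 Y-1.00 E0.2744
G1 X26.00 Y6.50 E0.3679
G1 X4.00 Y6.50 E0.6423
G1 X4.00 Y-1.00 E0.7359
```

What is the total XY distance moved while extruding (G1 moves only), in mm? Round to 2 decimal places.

59.00 mm

Sum the Euclidean lengths of each G1 segment: total = 59.00 mm.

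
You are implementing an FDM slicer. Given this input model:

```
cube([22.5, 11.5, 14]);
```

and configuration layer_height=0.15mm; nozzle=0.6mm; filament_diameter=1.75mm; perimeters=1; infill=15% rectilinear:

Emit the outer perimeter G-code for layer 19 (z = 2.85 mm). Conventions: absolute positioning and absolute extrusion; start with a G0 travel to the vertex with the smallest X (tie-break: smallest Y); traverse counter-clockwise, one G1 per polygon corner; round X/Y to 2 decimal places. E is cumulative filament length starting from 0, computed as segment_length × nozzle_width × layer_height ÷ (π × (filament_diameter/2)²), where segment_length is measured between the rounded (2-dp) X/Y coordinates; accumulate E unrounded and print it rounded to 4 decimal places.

At z = 2.85 mm: the cube (footprint 22.5×11.5) is included at this height. The outline is a single polygon with 4 vertices. Extrusion per mm of travel: 0.6 × 0.15 / (π × 0.875²) = 0.037418. Accumulating E over each segment gives final E = 2.5444.

G0 X0.00 Y0.00 Z2.85
G1 X22.50 Y0.00 E0.8419
G1 X22.50 Y11.50 E1.2722
G1 X0.00 Y11.50 E2.1141
G1 X0.00 Y0.00 E2.5444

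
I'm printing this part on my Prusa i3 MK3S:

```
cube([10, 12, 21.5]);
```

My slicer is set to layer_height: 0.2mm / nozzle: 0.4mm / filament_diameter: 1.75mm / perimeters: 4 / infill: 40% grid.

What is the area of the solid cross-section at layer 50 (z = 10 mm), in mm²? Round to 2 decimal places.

At z = 10 mm: the cube is present — its section is the full 10×12 rectangle (area 120.00 mm²). Overall, the cross-section is a single solid region. Net area = 120.00 mm².

120.00 mm²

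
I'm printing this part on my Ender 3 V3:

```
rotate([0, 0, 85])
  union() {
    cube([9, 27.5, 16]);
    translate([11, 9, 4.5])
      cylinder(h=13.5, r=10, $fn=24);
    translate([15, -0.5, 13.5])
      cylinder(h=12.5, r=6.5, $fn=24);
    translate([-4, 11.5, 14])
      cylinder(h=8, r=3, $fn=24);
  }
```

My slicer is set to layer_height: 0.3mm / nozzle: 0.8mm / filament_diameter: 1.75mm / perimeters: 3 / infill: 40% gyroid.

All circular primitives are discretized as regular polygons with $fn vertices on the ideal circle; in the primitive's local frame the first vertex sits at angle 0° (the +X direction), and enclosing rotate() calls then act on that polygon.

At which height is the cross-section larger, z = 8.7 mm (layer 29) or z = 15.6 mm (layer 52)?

Layer 29 (z = 8.7): the cube is present — its section is the full 9×27.5 rectangle (area 247.50 mm²); the r=10 cylinder at (11, 9) contributes a regular 24-gon of circumradius 10 (area = (24/2)·10.000²·sin(360°/24) = 310.58 mm²); the cylinder at (15, -0.5) does not reach this height (z outside [13.5, 26]); the cylinder at (-4, 11.5) is absent (z outside [14, 22]); Taking the union: the regions partially overlap — summed areas 558.08 mm² minus the doubly-counted overlap 114.88 mm² gives 443.20 mm² — area = 443.20 mm²; (rotated 85° about Z; rotation is an isometry so areas/perimeters/island counts are preserved). So its area = 443.20 mm². Layer 52 (z = 15.6): the cube (footprint 9×27.5) is included at this height (area 247.50 mm²); the r=10 cylinder at (11, 9) gives a regular 24-gon of circumradius 10 (constant along its height) (area = (24/2)·10.000²·sin(360°/24) = 310.58 mm²); the cylinder at (15, -0.5): section is a regular 24-gon, circumradius r=6.5 (area = (24/2)·6.500²·sin(360°/24) = 131.22 mm²); the cylinder at (-4, 11.5): section is a regular 24-gon, circumradius r=3 (area = (24/2)·3.000²·sin(360°/24) = 27.95 mm²); Merging all regions: the regions partially overlap — summed areas 717.26 mm² minus the doubly-counted overlap 166.92 mm² gives 550.33 mm² — area = 550.33 mm²; (whole slice rotated 85° about Z — lengths, areas and connectivity unchanged). So its area = 550.33 mm². Layer 52 is larger (550.33 vs 443.20 mm²).

layer 52 (z = 15.6 mm)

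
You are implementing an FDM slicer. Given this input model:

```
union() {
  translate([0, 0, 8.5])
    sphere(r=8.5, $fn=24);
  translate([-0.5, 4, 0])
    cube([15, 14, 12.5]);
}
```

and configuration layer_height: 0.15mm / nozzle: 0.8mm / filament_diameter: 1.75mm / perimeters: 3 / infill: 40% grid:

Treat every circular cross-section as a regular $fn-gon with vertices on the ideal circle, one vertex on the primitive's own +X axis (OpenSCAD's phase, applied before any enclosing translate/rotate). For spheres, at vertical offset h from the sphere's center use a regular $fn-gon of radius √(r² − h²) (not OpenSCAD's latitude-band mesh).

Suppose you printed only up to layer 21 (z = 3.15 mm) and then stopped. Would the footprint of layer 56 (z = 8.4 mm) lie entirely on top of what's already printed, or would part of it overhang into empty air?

part overhangs

Compare the two slices. At z = 3.15: the r=8.5 sphere slices to a regular 24-gon of circumradius 6.605 (√(r²−h²) with h=5.35 from center) (area = (24/2)·6.605²·sin(360°/24) = 135.50 mm²); the cube at (-0.5, 4) is present — its section is the full 15×14 rectangle (area 210.00 mm²); Taking the union: the regions partially overlap — summed areas 345.50 mm² minus the doubly-counted overlap 10.62 mm² gives 334.88 mm² — area = 334.88 mm². At z = 8.4: the r=8.5 sphere slices to a regular 24-gon of circumradius 8.499 (√(r²−h²) with h=0.1 from center) (area = (24/2)·8.499²·sin(360°/24) = 224.37 mm²); the cube at (-0.5, 4) is present — its section is the full 15×14 rectangle (area 210.00 mm²); Taking the union: the regions partially overlap — summed areas 434.37 mm² minus the doubly-counted overlap 25.84 mm² gives 408.53 mm² — area = 408.53 mm². Checking containment: at z = 8.4 the cross-section extends beyond the z = 3.15 cross-section by about 73.65 mm².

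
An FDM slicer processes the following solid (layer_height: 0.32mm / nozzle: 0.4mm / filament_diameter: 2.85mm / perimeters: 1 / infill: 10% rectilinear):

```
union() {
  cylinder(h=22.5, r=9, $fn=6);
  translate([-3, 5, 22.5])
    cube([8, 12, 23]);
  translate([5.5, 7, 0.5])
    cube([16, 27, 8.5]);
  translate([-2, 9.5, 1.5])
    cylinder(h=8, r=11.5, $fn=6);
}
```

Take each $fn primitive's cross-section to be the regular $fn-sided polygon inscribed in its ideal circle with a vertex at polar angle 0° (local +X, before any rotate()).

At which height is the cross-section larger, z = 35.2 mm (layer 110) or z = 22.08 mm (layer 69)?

Layer 110 (z = 35.2): the cylinder is absent (z outside [0, 22.5]); the cube at (-3, 5) is present — its section is the full 8×12 rectangle (area 96.00 mm²); the cube at (5.5, 7) is absent (z outside [0.5, 9]); the cylinder at (-2, 9.5) does not reach this height (z outside [1.5, 9.5]); Combining (union): only the 8×12 cube at (-3, 5) is present, so the union is just that shape — area = 96.00 mm². So its area = 96.00 mm². Layer 69 (z = 22.08): the r=9 cylinder gives a regular 6-gon of circumradius 9 (constant along its height) (area = (6/2)·9.000²·sin(360°/6) = 210.44 mm²); the cube at (-3, 5) is not intersected at this z (z outside [22.5, 45.5]); the cube at (5.5, 7) is absent (z outside [0.5, 9]); the cylinder at (-2, 9.5) is not intersected at this z (z outside [1.5, 9.5]); Combining (union): only the r=9 cylinder is present, so the union is just that shape — area = 210.44 mm². So its area = 210.44 mm². Layer 69 is larger (210.44 vs 96.00 mm²).

layer 69 (z = 22.08 mm)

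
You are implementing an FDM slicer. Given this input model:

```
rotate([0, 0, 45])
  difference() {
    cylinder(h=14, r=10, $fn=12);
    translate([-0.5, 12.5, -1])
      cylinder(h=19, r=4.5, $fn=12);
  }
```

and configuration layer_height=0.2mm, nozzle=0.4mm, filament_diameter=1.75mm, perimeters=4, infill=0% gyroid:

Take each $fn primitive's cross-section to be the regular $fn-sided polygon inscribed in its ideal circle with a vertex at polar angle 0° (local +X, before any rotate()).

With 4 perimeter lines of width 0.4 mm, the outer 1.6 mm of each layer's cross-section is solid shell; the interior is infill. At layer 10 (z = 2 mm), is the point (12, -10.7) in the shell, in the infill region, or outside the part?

outside

At z = 2 mm: the r=10 cylinder gives a regular 12-gon of circumradius 10 (constant along its height); the cylinder at (-0.5, 12.5): section is a regular 12-gon, circumradius r=4.5; Taking the first minus the rest: starting from the r=10 cylinder, the r=4.5 cylinder at (-0.5, 12.5) partially overlaps it — only the 6.73 mm² overlap (of its 60.75 mm²) is removed, clipping the outline — 1 connected region; (rotated 45° about Z; rotation is an isometry so areas/perimeters/island counts are preserved). Overall, the cross-section is a single solid region. Undo the 45° rotation: the query point maps to (0.919, -16.051) in the un-rotated model frame. The nearest boundary edge runs (5.00, -8.66)→(-0.00, -10.00); distance from the point to it = 6.12 mm. The point is not inside any of the regions above, so it lies outside the cross-section (6.12 mm from the nearest boundary).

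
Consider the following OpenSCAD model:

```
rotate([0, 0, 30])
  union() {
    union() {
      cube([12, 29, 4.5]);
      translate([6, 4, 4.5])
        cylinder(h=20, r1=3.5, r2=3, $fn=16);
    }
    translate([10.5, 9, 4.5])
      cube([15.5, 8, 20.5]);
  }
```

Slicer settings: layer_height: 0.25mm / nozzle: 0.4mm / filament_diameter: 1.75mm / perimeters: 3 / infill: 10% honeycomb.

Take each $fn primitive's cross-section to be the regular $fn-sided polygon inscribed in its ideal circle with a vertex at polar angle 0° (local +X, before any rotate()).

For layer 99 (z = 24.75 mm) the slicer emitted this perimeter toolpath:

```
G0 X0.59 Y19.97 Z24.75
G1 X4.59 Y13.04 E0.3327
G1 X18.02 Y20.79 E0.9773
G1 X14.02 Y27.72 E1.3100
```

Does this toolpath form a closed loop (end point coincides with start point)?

Start point (G0): (0.59, 19.97). End point (last G1): the path does not return to the start — open.

no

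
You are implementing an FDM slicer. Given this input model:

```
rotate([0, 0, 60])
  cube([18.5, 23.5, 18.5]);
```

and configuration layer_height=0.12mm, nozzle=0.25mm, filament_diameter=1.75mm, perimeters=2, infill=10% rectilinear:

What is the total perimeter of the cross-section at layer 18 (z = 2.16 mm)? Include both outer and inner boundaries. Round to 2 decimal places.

84.00 mm

At z = 2.16 mm: the 18.5×23.5 cube contributes its full rectangle (perimeter 84.00 mm); (rotated 60° about Z; rotation is an isometry so areas/perimeters/island counts are preserved). Overall, the cross-section is a single solid region. Total boundary length (outer) = 84.00 mm.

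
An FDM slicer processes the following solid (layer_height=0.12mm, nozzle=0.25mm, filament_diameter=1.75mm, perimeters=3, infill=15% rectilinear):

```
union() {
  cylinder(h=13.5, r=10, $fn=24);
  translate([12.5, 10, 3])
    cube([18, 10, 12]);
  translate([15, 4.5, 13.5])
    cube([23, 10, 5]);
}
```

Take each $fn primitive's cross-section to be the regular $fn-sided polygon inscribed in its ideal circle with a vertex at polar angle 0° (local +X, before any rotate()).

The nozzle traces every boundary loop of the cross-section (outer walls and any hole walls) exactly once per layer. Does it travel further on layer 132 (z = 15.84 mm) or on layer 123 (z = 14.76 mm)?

layer 123 (z = 14.76 mm)

Layer 132 (z = 15.84): the cylinder is absent (z outside [0, 13.5]); the cube at (12.5, 10) is absent (z outside [3, 15]); the 23×10 cube at (15, 4.5) contributes its full rectangle (perimeter 66.00 mm); Taking the union: only the 23×10 cube at (15, 4.5) is present, so the union is just that shape — boundary = 66.00 mm. So its perimeter = 66.00 mm. Layer 123 (z = 14.76): the cylinder does not reach this height (z outside [0, 13.5]); the cube at (12.5, 10) (footprint 18×10) is included at this height (perimeter 56.00 mm); the cube at (15, 4.5) is present — its section is the full 23×10 rectangle (perimeter 66.00 mm); Taking the union: the regions partially overlap (shared area 69.75 mm²), so the edge portions inside another operand are dropped and the merged outline is re-measured after clipping — boundary = 82.00 mm. So its perimeter = 82.00 mm. Layer 123 is larger (82.00 vs 66.00 mm).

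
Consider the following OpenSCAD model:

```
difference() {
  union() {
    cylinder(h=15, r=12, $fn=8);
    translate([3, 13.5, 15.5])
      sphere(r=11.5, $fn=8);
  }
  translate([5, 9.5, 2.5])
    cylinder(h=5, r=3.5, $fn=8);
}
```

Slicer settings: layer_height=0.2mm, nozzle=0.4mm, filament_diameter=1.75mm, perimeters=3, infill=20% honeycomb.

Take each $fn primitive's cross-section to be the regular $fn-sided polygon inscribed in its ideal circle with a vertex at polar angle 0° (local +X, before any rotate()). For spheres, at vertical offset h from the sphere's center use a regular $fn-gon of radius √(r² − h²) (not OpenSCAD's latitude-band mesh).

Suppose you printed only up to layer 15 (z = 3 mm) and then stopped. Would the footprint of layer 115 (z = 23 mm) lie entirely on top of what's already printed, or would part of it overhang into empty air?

Compare the two slices. At z = 3: the r=12 cylinder gives a regular 8-gon of circumradius 12 (constant along its height) (area = (8/2)·12.000²·sin(360°/8) = 407.29 mm²); the sphere at (3, 13.5) is absent (|z−center|=12.500 > r=11.5); Taking the union: only the r=12 cylinder is present, so the union is just that shape — area = 407.29 mm²; the r=3.5 cylinder at (5, 9.5) contributes a regular 8-gon of circumradius 3.5 (area = (8/2)·3.500²·sin(360°/8) = 34.65 mm²); After the difference (first − rest): starting from the result so far (407.29 mm²), the r=3.5 cylinder at (5, 9.5) partially overlaps it — only the 19.89 mm² overlap (of its 34.65 mm²) is removed, clipping the outline — area = 387.41 mm². At z = 23: the cylinder is absent (z outside [0, 15]); the sphere at (3, 13.5): section is a regular 8-gon, circumradius = √(r²−h²) = √(11.5²−7.5²) = 8.718 (area = (8/2)·8.718²·sin(360°/8) = 214.96 mm²); Combining (union): only the r=11.5 sphere at (3, 13.5) is present, so the union is just that shape — area = 214.96 mm²; the cylinder at (5, 9.5) does not reach this height (z outside [2.5, 7.5]); Subtracting the remaining from the first: none of the subtracted shapes is present at this height, so that combined region is unchanged — area = 214.96 mm². Checking containment: at z = 23 the cross-section extends beyond the z = 3 cross-section by about 179.50 mm².

part overhangs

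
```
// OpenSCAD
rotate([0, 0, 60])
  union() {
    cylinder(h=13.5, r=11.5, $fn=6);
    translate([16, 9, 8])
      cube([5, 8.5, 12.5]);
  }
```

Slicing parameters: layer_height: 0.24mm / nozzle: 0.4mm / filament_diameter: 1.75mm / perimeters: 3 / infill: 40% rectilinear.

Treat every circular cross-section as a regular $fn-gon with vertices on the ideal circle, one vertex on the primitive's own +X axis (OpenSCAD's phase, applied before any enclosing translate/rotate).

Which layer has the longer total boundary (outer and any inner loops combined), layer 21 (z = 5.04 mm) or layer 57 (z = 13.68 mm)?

layer 21 (z = 5.04 mm)

Layer 21 (z = 5.04): the r=11.5 cylinder gives a regular 6-gon of circumradius 11.5 (constant along its height) (perimeter = 2·6·11.500·sin(180°/6) = 69.00 mm); the cube at (16, 9) is not intersected at this z (z outside [8, 20.5]); Combining (union): only the r=11.5 cylinder is present, so the union is just that shape — boundary = 69.00 mm; (whole slice rotated 60° about Z — lengths, areas and connectivity unchanged). So its perimeter = 69.00 mm. Layer 57 (z = 13.68): the cylinder is absent (z outside [0, 13.5]); the cube at (16, 9) (footprint 5×8.5) is included at this height (perimeter 27.00 mm); Taking the union: only the 5×8.5 cube at (16, 9) is present, so the union is just that shape — boundary = 27.00 mm; (whole slice rotated 60° about Z — lengths, areas and connectivity unchanged). So its perimeter = 27.00 mm. Layer 21 is larger (69.00 vs 27.00 mm).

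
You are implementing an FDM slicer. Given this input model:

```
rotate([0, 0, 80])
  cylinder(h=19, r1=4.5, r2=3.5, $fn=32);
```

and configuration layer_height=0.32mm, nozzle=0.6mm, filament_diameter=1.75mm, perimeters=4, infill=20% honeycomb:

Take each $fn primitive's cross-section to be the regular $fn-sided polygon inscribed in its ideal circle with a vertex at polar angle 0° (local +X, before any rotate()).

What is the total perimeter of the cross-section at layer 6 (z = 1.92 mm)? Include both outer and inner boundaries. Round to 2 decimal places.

27.60 mm

At z = 1.92 mm: the cone: at t=0.101 of its height the radius interpolates to r₁+(r₂−r₁)t = 4.399, giving a regular 32-gon of that circumradius (perimeter = 2·32·4.399·sin(180°/32) = 27.60 mm); (rotated 80° about Z; rotation is an isometry so areas/perimeters/island counts are preserved). Overall, the cross-section is a single solid region. Total boundary length (outer) = 27.60 mm.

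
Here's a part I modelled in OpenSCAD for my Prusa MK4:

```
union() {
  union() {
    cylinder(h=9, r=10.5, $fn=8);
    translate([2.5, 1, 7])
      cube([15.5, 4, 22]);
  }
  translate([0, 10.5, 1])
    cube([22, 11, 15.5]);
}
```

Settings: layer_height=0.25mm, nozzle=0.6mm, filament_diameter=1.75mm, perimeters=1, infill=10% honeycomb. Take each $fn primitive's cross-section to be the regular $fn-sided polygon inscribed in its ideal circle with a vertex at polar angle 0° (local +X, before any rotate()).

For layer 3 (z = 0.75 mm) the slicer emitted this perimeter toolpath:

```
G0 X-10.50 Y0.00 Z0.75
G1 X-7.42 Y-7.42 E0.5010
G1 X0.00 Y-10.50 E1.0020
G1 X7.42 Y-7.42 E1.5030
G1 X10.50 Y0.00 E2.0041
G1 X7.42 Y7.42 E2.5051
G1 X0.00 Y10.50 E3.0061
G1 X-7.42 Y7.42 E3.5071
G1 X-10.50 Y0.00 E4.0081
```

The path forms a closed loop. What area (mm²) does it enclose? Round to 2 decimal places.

Apply the shoelace formula to the sequence of (X, Y) vertices; enclosed area = 311.64 mm².

311.64 mm²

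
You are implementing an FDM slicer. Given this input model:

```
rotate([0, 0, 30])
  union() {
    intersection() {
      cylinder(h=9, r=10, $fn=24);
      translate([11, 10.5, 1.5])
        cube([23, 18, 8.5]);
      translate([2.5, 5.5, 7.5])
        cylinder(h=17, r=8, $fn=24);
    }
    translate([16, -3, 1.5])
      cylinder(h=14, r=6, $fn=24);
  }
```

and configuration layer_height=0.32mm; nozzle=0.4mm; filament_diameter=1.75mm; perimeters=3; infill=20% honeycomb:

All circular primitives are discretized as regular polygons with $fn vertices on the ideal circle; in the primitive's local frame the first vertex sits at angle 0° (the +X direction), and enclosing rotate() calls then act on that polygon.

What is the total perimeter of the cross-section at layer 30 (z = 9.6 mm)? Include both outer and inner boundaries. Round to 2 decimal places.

37.59 mm

At z = 9.6 mm: the cylinder is not intersected at this z (z outside [0, 9]); the cube at (11, 10.5) (footprint 23×18) is included at this height (perimeter 82.00 mm); the cylinder at (2.5, 5.5): section is a regular 24-gon, circumradius r=8 (perimeter = 2·24·8.000·sin(180°/24) = 50.12 mm); Keeping only the common overlap: at least one operand is absent at this height, so nothing remains; the cylinder at (16, -3): section is a regular 24-gon, circumradius r=6 (perimeter = 2·24·6.000·sin(180°/24) = 37.59 mm); Merging all regions: only the r=6 cylinder at (16, -3) is present, so the union is just that shape — boundary = 37.59 mm; (rotated 30° about Z; rotation is an isometry so areas/perimeters/island counts are preserved). Overall, the cross-section is a single solid region. Total boundary length (outer) = 37.59 mm.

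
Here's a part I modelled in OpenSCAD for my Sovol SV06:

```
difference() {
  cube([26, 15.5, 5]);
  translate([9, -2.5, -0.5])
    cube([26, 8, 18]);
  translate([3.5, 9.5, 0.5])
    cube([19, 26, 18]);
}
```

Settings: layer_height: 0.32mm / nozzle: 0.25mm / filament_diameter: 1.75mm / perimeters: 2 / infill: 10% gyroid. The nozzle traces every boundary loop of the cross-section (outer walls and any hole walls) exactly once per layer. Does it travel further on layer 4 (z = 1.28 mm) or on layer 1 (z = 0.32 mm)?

layer 4 (z = 1.28 mm)

Layer 4 (z = 1.28): the cube is present — its section is the full 26×15.5 rectangle (perimeter 83.00 mm); the 26×8 cube at (9, -2.5) contributes its full rectangle (perimeter 68.00 mm); the cube at (3.5, 9.5) is present — its section is the full 19×26 rectangle (perimeter 90.00 mm); Taking the first minus the rest: starting from the 26×15.5 cube, the 26×8 cube at (9, -2.5) partially overlaps it — only the 93.50 mm² overlap (of its 208.00 mm²) is removed, clipping the outline; the 19×26 cube at (3.5, 9.5) partially overlaps it — only the 114.00 mm² overlap (of its 494.00 mm²) is removed, clipping the outline — boundary = 95.00 mm. So its perimeter = 95.00 mm. Layer 1 (z = 0.32): the cube is present — its section is the full 26×15.5 rectangle (perimeter 83.00 mm); the cube at (9, -2.5) (footprint 26×8) is included at this height (perimeter 68.00 mm); the cube at (3.5, 9.5) does not reach this height (z outside [0.5, 18.5]); Subtracting the remaining from the first: starting from the 26×15.5 cube, the 26×8 cube at (9, -2.5) partially overlaps it — only the 93.50 mm² overlap (of its 208.00 mm²) is removed, clipping the outline — boundary = 83.00 mm. So its perimeter = 83.00 mm. Layer 4 is larger (95.00 vs 83.00 mm).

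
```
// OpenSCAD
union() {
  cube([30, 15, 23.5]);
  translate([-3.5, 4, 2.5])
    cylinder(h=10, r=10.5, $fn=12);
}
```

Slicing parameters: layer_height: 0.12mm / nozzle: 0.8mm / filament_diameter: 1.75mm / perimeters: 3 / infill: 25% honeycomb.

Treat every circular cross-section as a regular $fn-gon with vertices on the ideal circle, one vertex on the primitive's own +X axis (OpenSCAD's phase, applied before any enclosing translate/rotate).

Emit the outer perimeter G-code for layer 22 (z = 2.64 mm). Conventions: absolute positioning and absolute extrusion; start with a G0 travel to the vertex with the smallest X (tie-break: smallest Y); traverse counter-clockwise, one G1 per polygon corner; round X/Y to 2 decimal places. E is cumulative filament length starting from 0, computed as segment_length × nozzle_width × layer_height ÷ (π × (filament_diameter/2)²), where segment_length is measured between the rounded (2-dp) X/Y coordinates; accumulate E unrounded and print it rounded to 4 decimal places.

At z = 2.64 mm: the cube (footprint 30×15) is included at this height; the r=10.5 cylinder at (-3.5, 4) gives a regular 12-gon of circumradius 10.5 (constant along its height); Combining (union): the regions partially overlap (shared area 73.44 mm²), so overlapping operands fuse into one piece — 1 connected region. The outline is a single polygon with 14 vertices. Extrusion per mm of travel: 0.8 × 0.12 / (π × 0.875²) = 0.039912. Accumulating E over each segment gives final E = 4.7456.

G0 X-14.00 Y4.00 Z2.64
G1 X-12.59 Y-1.25 E0.2170
G1 X-8.75 Y-5.09 E0.4337
G1 X-3.50 Y-6.50 E0.6507
G1 X1.75 Y-5.09 E0.8676
G1 X5.59 Y-1.25 E1.0844
G1 X5.93 Y0.00 E1.1361
G1 X30.00 Y0.00 E2.0968
G1 X30.00 Y15.00 E2.6955
G1 X0.00 Y15.00 E3.8928
G1 X0.00 Y13.56 E3.9503
G1 X-3.50 Y14.50 E4.0949
G1 X-8.75 Y13.09 E4.3119
G1 X-12.59 Y9.25 E4.5286
G1 X-14.00 Y4.00 E4.7456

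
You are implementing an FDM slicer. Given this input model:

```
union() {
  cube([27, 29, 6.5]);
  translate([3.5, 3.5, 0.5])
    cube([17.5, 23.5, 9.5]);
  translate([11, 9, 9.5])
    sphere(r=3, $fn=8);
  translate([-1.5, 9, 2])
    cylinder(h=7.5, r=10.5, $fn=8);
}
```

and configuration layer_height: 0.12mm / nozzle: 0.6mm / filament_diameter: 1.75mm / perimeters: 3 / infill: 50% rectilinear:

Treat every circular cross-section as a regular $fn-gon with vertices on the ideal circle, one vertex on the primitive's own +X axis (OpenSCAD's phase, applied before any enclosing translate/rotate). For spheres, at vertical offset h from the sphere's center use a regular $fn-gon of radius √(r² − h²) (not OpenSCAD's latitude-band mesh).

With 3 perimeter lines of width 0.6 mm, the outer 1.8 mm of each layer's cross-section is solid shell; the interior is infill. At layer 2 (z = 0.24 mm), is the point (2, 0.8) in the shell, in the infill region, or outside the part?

shell

At z = 0.24 mm: the 27×29 cube contributes its full rectangle; the cube at (3.5, 3.5) is absent (z outside [0.5, 10]); the sphere at (11, 9) is not intersected at this z (|z−center|=9.260 > r=3); the cylinder at (-1.5, 9) does not reach this height (z outside [2, 9.5]); Taking the union: only the 27×29 cube is present, so the union is just that shape — 1 connected region. Overall, the cross-section is a single solid region. The nearest boundary edge runs (0.00, 0.00)→(27.00, 0.00); distance from the point to it = 0.80 mm. The point is inside the cross-section, 0.80 mm from the nearest boundary — within the 1.8 mm shell band (3 × 0.6).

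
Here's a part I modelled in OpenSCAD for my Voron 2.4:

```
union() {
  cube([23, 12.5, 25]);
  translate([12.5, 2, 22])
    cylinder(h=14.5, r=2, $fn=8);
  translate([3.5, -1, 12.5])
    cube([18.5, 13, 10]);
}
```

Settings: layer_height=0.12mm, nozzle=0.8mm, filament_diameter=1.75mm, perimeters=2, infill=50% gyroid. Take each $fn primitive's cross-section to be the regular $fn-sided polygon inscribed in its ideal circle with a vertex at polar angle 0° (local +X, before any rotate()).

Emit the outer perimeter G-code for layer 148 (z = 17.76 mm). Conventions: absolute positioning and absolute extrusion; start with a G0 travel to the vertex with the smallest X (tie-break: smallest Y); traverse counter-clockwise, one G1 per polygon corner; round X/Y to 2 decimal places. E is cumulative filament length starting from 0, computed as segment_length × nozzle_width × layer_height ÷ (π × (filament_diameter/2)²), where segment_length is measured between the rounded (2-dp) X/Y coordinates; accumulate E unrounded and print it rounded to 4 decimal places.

At z = 17.76 mm: the cube (footprint 23×12.5) is included at this height; the cylinder at (12.5, 2) does not reach this height (z outside [22, 36.5]); the cube at (3.5, -1) (footprint 18.5×13) is included at this height; Merging all regions: the regions partially overlap (shared area 222.00 mm²), so overlapping operands fuse into one piece — 1 connected region. The outline is a single polygon with 8 vertices. Extrusion per mm of travel: 0.8 × 0.12 / (π × 0.875²) = 0.039912. Accumulating E over each segment gives final E = 2.9136.

G0 X0.00 Y0.00 Z17.76
G1 X3.50 Y0.00 E0.1397
G1 X3.50 Y-1.00 E0.1796
G1 X22.00 Y-1.00 E0.9180
G1 X22.00 Y0.00 E0.9579
G1 X23.00 Y0.00 E0.9978
G1 X23.00 Y12.50 E1.4967
G1 X0.00 Y12.50 E2.4147
G1 X0.00 Y0.00 E2.9136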